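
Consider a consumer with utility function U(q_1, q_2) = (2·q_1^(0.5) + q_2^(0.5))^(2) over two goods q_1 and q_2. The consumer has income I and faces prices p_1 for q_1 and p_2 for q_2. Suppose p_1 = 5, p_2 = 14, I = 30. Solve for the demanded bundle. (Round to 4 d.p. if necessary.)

q_1* = 5.5082, q_2* = 0.1756

MRS = MU_q_1/MU_q_2 = 2·(q_2/q_1)^(0.5). Set equal to p_1/p_2.
Hence q_2/q_1 = ((1/2)·p_1/p_2)^(1/(0.5)), i.e. raised to the 2 power.
Substitute q_2 = (q_2/q_1)·q_1 into the budget: q_1* = I/(p_1 + p_2·(q_2/q_1)).
Numerically q_2/q_1 = 0.031888, so q_1* = 30/(5 + 14·0.031888) = 5.5082 and q_2* = 0.031888·5.5082 = 0.1756.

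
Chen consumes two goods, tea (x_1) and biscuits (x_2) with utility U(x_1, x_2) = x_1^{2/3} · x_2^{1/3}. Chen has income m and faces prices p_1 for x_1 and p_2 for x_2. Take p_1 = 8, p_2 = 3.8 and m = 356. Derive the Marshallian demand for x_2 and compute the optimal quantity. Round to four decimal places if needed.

x_2* = 31.2281

The MRS is 2·x_2/x_1. Set MRS = p_1/p_2.
So 2/3·p_2·x_2 = 1/3·p_1·x_1; combined with the budget, a share 2/3 of income goes to x_1.
Demand: x_1*(p_1,p_2,m) = 2/3·m/p_1 and x_2* = 1/3·m/p_2.
At p_1=8, p_2=3.8, m=356: x_2* = 1/3·356/3.8 = 31.2281.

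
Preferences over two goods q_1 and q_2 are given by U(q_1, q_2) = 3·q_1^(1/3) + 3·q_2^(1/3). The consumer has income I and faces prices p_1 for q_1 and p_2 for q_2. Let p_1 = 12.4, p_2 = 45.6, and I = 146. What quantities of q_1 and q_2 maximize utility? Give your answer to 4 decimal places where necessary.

q_1* = 7.7387, q_2* = 1.0974

MRS = MU_q_1/MU_q_2 = (q_2/q_1)^(2/3). Set equal to p_1/p_2.
Solve for the ratio: q_2/q_1 = [p_1/p_2]^(1.5).
Substitute q_2 = (q_2/q_1)·q_1 into the budget: q_1* = I/(p_1 + p_2·(q_2/q_1)).
Numerically q_2/q_1 = 0.141803, so q_1* = 146/(12.4 + 45.6·0.141803) = 7.7387 and q_2* = 0.141803·7.7387 = 1.0974.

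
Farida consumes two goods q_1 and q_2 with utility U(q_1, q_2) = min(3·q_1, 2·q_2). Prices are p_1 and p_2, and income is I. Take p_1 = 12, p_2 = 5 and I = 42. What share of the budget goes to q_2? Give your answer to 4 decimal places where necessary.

share on q_2 = 0.3846

With perfect complements, no substitution: consume in ratio q_1:q_2 = 2:3.
Budget: p_1·q_1 + p_2·(3/2)·q_1 = I, so (2·p_1 + 3·p_2)·q_1 = 2·I.
Demand: q_1*(p_1,p_2,I) = 2·I/(2·p_1 + 3·p_2), q_2* = 3·I/(2·p_1 + 3·p_2).
Here 2·12 + 3·5 = 39, giving q_1* = 2.1538 and q_2* = 3.2308.
Expenditure on q_2: 5·3.2308 = 16.1538; share = 0.3846.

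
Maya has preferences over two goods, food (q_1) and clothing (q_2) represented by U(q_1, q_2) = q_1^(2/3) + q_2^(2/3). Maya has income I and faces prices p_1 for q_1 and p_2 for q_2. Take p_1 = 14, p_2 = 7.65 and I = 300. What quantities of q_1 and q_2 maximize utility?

q_1* = 4.9271, q_2* = 30.1988

MU_q_1 ∝ q_1^(-1/3), MU_q_2 ∝ q_2^(-1/3), so MRS = (q_2/q_1)^(1/3) = p_1/p_2.
Hence q_2/q_1 = (p_1/p_2)^(1/(1/3)), i.e. raised to the 3 power.
Substitute q_2 = (q_2/q_1)·q_1 into the budget: q_1* = I/(p_1 + p_2·(q_2/q_1)).
Numerically q_2/q_1 = 6.129144, so q_1* = 300/(14 + 7.65·6.129144) = 4.9271 and q_2* = 6.129144·4.9271 = 30.1988.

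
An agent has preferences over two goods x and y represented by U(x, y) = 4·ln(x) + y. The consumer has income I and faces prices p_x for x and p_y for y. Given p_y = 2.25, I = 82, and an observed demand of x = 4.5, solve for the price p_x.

p_x = 2

MU_x = 4/x, MU_y = 1. Tangency: 4/x = p_x/p_y.
So x*(p_x,p_y) = 4·p_y/p_x, independent of income; and y* = (I − 4·p_y)/p_y.
Set x* = 4.5 in the demand function and solve for p_x: p_x = 2.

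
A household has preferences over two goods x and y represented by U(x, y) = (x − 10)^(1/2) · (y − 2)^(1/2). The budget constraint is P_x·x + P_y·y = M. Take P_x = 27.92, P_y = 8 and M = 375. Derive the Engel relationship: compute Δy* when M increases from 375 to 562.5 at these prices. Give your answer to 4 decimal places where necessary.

Δy* = 11.7188

MRS = (y−2)/(x−10). Tangency with P_x/P_y gives y−2 = (P_x/P_y)·(x−10).
Substituting into the budget: x* = 10 + 0.5·(M − 10·P_x − 2·P_y)/P_x, and y* = 2 + 0.5·(…)/P_y.
Discretionary income = 375 − 10·27.92 − 2·8 = 79.8; y* = 2 + 0.5·79.8/8 = 6.9875.
At M' = 562.5: y* = 18.7063. Change: 18.7063 − 6.9875 = 11.7188.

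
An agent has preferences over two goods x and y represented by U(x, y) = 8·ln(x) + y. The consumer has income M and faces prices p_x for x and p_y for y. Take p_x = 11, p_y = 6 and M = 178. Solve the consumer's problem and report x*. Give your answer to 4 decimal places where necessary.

x* = 4.3636

Set MRS = p_x/p_y: (8/x)/1 = p_x/p_y.
So x*(p_x,p_y) = 8·p_y/p_x, independent of income; and y* = (M − 8·p_y)/p_y.
At the given prices: x* = 8·6/11 = 4.3636.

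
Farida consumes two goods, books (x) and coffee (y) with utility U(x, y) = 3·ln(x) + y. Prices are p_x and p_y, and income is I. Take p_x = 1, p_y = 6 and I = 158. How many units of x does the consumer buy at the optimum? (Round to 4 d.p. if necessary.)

MU_x = 3/x, MU_y = 1. Tangency: 3/x = p_x/p_y.
So x*(p_x,p_y) = 3·p_y/p_x, independent of income; and y* = (I − 3·p_y)/p_y.
At the given prices: x* = 3·6/1 = 18.

x* = 18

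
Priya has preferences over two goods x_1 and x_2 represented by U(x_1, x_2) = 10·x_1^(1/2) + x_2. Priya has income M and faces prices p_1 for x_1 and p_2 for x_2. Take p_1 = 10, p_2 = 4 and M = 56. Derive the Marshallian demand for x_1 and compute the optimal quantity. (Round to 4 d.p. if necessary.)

x_1* = 4

MU_x_1 = 5/√x_1, MU_x_2 = 1. Tangency: 5/√x_1 = p_1/p_2.
Solve: √x_1 = 5·p_2/p_1, so x_1*(p_1,p_2) = (5·p_2/p_1)², and x_2* = (M − p_1·x_1*)/p_2.
Plugging in: x_1* = (5·4/10)² = 4.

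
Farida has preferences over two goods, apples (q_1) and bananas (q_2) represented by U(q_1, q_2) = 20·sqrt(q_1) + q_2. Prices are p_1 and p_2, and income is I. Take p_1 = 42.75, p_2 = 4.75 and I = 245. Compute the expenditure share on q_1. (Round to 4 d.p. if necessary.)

Utility is quasi-linear in q_2; the FOC for q_1 is 10/√q_1 = p_1/p_2.
Solve: √q_1 = 10·p_2/p_1, so q_1*(p_1,p_2) = (10·p_2/p_1)², and q_2* = (I − p_1·q_1*)/p_2.
Plugging in: q_1* = (10·4.75/42.75)² = 1.2346, q_2* = 40.4678.
Expenditure on q_1: 42.75·1.2346 = 52.7778; share = 0.2154.

share on q_1 = 0.2154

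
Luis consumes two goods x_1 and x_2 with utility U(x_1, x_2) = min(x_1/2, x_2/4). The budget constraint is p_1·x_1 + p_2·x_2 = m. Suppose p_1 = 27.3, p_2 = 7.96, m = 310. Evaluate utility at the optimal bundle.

Leontief preferences: the optimum is at the kink where x_1/2 = x_2/4, i.e. x_2 = 2·x_1.
Budget: p_1·x_1 + p_2·2·x_1 = m, so (2·p_1 + 4·p_2)·x_1 = 2·m.
Demand: x_1*(p_1,p_2,m) = 2·m/(2·p_1 + 4·p_2), x_2* = 4·m/(2·p_1 + 4·p_2).
Here 2·27.3 + 4·7.96 = 86.44, giving x_1* = 7.1726 and x_2* = 14.3452.
Utility at the optimum: U(7.1726, 14.3452) = 3.5863.

V = 3.5863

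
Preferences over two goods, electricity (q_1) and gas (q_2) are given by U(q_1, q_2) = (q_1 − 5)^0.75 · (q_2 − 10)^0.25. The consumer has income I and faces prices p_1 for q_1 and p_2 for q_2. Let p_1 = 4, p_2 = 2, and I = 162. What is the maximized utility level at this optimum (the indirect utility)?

V = 20.6699

MRS = 3·(q_2−10)/(q_1−5). Tangency with p_1/p_2 gives q_2−10 = (1/3)·(p_1/p_2)·(q_1−5).
After buying the subsistence bundle (5, 10), a share 0.75 of the remaining income goes to q_1: q_1* = 5 + 0.75·(I − 5p_1 − 10p_2)/p_1.
Discretionary income = 162 − 5·4 − 10·2 = 122; q_1* = 5 + 0.75·122/4 = 27.875; q_2* = 10 + 0.25·122/2 = 25.25.
Utility at the optimum: U(27.875, 25.25) = 20.6699.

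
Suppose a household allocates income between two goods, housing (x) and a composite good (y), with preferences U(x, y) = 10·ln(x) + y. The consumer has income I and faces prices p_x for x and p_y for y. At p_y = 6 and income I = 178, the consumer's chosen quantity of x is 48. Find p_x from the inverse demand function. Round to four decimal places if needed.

p_x = 1.25

MU_x = 10/x, MU_y = 1. Tangency: 10/x = p_x/p_y.
So x*(p_x,p_y) = 10·p_y/p_x, independent of income; and y* = (I − 10·p_y)/p_y.
Set x* = 48 in the demand function and solve for p_x: p_x = 1.25.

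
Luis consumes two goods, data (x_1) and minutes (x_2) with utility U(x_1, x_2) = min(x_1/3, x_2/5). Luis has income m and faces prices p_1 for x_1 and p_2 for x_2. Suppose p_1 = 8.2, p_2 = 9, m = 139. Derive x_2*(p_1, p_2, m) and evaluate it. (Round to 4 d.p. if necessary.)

x_2* = 9.9856

Leontief preferences: the optimum is at the kink where x_1/3 = x_2/5, i.e. x_2 = (5/3)·x_1.
Budget: p_1·x_1 + p_2·(5/3)·x_1 = m, so (3·p_1 + 5·p_2)·x_1 = 3·m.
Demand: x_1*(p_1,p_2,m) = 3·m/(3·p_1 + 5·p_2), x_2* = 5·m/(3·p_1 + 5·p_2).
Here 3·8.2 + 5·9 = 69.6, giving x_2* = 9.9856.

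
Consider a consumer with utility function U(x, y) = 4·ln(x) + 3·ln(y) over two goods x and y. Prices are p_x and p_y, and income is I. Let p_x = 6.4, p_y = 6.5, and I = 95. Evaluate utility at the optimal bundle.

V = 14.0562

MU_x/MU_y = (4·y)/(3·x); tangency sets this equal to p_x/p_y.
So 4·p_y·y = 3·p_x·x; combined with the budget, a share 4/7 of income goes to x.
Demand: x*(p_x,p_y,I) = 4/7·I/p_x and y* = 3/7·I/p_y.
At p_x=6.4, p_y=6.5, I=95: x* = 4/7·95/6.4 = 8.4821, y* = 6.2637.
Utility at the optimum: U(8.4821, 6.2637) = 14.0562.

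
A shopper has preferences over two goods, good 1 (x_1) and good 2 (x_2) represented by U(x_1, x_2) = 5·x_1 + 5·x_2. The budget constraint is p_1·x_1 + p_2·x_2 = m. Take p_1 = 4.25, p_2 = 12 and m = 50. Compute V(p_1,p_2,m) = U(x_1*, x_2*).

V = 58.8235

Numerically: x_1* = 11.7647, x_2* = 0.
Utility at the optimum: U(11.7647, 0) = 58.8235.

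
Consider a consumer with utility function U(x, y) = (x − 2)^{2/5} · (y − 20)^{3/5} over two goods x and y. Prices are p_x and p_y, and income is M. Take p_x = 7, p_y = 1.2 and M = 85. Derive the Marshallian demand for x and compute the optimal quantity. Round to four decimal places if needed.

MRS = (2/3)·(y−20)/(x−2). Tangency with p_x/p_y gives y−20 = (3/2)·(p_x/p_y)·(x−2).
After buying the subsistence bundle (2, 20), a share 0.4 of the remaining income goes to x: x* = 2 + 0.4·(M − 2p_x − 20p_y)/p_x.
Discretionary income = 85 − 2·7 − 20·1.2 = 47; x* = 2 + 0.4·47/7 = 4.6857.

x* = 4.6857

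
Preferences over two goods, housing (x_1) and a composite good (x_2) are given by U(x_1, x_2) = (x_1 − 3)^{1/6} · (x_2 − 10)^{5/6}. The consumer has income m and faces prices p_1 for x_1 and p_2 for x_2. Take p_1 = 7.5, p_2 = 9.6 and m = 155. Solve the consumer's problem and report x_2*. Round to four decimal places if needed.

x_2* = 13.1684

This is Cobb-Douglas in (x_1−3, x_2−10): tangency gives 1/6·p_2·(x_2−10) = 5/6·p_1·(x_1−3).
Substituting into the budget: x_1* = 3 + 1/6·(m − 3·p_1 − 10·p_2)/p_1, and x_2* = 10 + 5/6·(…)/p_2.
Discretionary income = 155 − 3·7.5 − 10·9.6 = 36.5; x_2* = 10 + 5/6·36.5/9.6 = 13.1684.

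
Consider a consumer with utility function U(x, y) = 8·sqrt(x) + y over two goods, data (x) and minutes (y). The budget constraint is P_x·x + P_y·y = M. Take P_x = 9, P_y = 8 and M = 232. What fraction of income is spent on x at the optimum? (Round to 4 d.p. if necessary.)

share on x = 0.4904

Set MRS = P_x/P_y: 4·x^(−1/2) = P_x/P_y.
Thus x* = (4·P_y/P_x)² — independent of M — with the rest of income spent on y.
Plugging in: x* = (4·8/9)² = 12.642, y* = 14.7778.
Expenditure on x: 9·12.642 = 113.7778; share = 0.4904.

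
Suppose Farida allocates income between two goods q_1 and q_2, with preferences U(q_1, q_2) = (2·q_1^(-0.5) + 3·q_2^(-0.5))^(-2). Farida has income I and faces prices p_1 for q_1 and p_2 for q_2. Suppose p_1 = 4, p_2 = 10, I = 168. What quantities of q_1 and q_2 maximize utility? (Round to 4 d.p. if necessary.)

q_1* = 15.1164, q_2* = 10.7535

Numerically q_2/q_1 = 0.711379, so q_1* = 168/(4 + 10·0.711379) = 15.1164 and q_2* = 0.711379·15.1164 = 10.7535.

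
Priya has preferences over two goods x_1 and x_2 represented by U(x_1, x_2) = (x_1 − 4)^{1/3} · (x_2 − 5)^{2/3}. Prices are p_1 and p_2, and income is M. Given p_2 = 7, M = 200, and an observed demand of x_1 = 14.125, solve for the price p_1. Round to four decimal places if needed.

MRS = (1/2)·(x_2−5)/(x_1−4). Tangency with p_1/p_2 gives x_2−5 = 2·(p_1/p_2)·(x_1−4).
After buying the subsistence bundle (4, 5), a share 1/3 of the remaining income goes to x_1: x_1* = 4 + 1/3·(M − 4p_1 − 5p_2)/p_1.
Set x_1* = 14.125 in the demand function and solve for p_1: p_1 = 4.8.

p_1 = 4.8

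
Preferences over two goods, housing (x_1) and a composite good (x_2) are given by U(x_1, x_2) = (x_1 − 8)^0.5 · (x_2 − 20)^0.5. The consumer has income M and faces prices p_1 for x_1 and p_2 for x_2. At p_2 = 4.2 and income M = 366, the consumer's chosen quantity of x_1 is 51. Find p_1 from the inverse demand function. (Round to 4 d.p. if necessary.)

p_1 = 3

Let x_1' = x_1−8, x_2' = x_2−20. MRS = x_2'/x_1' = p_1/p_2.
After buying the subsistence bundle (8, 20), a share 0.5 of the remaining income goes to x_1: x_1* = 8 + 0.5·(M − 8p_1 − 20p_2)/p_1.
Set x_1* = 51 in the demand function and solve for p_1: p_1 = 3.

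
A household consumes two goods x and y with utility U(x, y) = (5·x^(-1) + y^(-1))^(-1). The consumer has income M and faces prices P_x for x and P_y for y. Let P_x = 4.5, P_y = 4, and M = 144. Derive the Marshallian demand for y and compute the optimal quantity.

y* = 10.6771

MU_x ∝ 5·x^(-2), MU_y ∝ y^(-2), so MRS = 5·(y/x)^(2) = P_x/P_y.
Solve for the ratio: y/x = [(1/5)·P_x/P_y]^(0.5).
Substitute y = (y/x)·x into the budget: x* = M/(P_x + P_y·(y/x)).
Numerically y/x = 0.474342, so x* = 144/(4.5 + 4·0.474342) = 22.5093 and y* = 0.474342·22.5093 = 10.6771.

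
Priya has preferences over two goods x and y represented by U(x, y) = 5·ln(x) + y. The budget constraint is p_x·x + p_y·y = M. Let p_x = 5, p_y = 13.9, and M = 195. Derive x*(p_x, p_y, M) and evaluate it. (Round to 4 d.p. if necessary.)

Set MRS = p_x/p_y: (5/x)/1 = p_x/p_y.
So x*(p_x,p_y) = 5·p_y/p_x, independent of income; and y* = (M − 5·p_y)/p_y.
At the given prices: x* = 5·13.9/5 = 13.9.

x* = 13.9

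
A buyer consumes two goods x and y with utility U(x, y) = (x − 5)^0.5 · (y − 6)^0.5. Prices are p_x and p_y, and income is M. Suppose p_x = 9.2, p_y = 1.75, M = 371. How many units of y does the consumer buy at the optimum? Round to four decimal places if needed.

Let x' = x−5, y' = y−6. MRS = y'/x' = p_x/p_y.
After buying the subsistence bundle (5, 6), a share 0.5 of the remaining income goes to x: x* = 5 + 0.5·(M − 5p_x − 6p_y)/p_x.
Discretionary income = 371 − 5·9.2 − 6·1.75 = 314.5; y* = 6 + 0.5·314.5/1.75 = 95.8571.

y* = 95.8571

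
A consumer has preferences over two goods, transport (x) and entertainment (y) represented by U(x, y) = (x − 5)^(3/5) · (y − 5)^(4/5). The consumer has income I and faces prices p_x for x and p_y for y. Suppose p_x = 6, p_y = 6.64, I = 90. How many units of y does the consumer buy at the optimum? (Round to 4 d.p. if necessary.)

Let x' = x−5, y' = y−5. MRS = (3/4)·y'/x' = p_x/p_y.
After buying the subsistence bundle (5, 5), a share 3/7 of the remaining income goes to x: x* = 5 + 3/7·(I − 5p_x − 5p_y)/p_x.
Discretionary income = 90 − 5·6 − 5·6.64 = 26.8; y* = 5 + 4/7·26.8/6.64 = 7.3064.

y* = 7.3064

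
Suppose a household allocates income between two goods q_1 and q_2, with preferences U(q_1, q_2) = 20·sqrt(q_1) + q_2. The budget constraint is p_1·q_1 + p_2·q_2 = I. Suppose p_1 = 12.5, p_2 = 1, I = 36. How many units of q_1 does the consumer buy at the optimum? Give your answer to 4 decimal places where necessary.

q_1* = 0.64

Set MRS = p_1/p_2: 10·q_1^(−1/2) = p_1/p_2.
Thus q_1* = (10·p_2/p_1)² — independent of I — with the rest of income spent on q_2.
Plugging in: q_1* = (10·1/12.5)² = 0.64.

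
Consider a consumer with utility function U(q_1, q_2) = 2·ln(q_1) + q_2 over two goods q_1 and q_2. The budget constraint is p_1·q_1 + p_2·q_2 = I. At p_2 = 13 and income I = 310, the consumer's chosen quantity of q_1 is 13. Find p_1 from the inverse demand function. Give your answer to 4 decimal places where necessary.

p_1 = 2

MU_q_1 = 2/q_1, MU_q_2 = 1. Tangency: 2/q_1 = p_1/p_2.
So q_1*(p_1,p_2) = 2·p_2/p_1, independent of income; and q_2* = (I − 2·p_2)/p_2.
Set q_1* = 13 in the demand function and solve for p_1: p_1 = 2.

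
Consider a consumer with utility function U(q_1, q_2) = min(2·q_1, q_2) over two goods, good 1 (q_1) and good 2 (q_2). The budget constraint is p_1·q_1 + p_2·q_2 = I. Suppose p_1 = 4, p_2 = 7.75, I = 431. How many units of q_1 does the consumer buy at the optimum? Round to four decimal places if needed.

Leontief preferences: the optimum is at the kink where q_1/1 = q_2/2, i.e. q_2 = 2·q_1.
Budget: p_1·q_1 + p_2·2·q_1 = I, so (p_1 + 2·p_2)·q_1 = I.
Demand: q_1*(p_1,p_2,I) = I/(p_1 + 2·p_2), q_2* = 2·I/(p_1 + 2·p_2).
Here 4 + 2·7.75 = 19.5, giving q_1* = 22.1026.

q_1* = 22.1026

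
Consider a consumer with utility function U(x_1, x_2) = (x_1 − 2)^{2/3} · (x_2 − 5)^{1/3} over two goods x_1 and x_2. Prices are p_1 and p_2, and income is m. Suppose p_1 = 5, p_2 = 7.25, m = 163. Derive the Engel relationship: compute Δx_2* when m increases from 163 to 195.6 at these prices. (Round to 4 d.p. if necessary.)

MRS = 2·(x_2−5)/(x_1−2). Tangency with p_1/p_2 gives x_2−5 = (1/2)·(p_1/p_2)·(x_1−2).
After buying the subsistence bundle (2, 5), a share 2/3 of the remaining income goes to x_1: x_1* = 2 + 2/3·(m − 2p_1 − 5p_2)/p_1.
Discretionary income = 163 − 2·5 − 5·7.25 = 116.75; x_2* = 5 + 1/3·116.75/7.25 = 10.3678.
At m' = 195.6: x_2* = 11.8667. Change: 11.8667 − 10.3678 = 1.4989.

Δx_2* = 1.4989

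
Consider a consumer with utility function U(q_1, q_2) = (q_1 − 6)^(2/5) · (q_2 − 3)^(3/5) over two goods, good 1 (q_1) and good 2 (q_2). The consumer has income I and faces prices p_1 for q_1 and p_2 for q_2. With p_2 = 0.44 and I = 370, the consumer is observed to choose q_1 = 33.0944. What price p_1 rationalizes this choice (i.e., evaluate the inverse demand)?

Let q_1' = q_1−6, q_2' = q_2−3. MRS = (2/3)·q_2'/q_1' = p_1/p_2.
After buying the subsistence bundle (6, 3), a share 0.4 of the remaining income goes to q_1: q_1* = 6 + 0.4·(I − 6p_1 − 3p_2)/p_1.
Set q_1* = 33.0944 in the demand function and solve for p_1: p_1 = 5.

p_1 = 5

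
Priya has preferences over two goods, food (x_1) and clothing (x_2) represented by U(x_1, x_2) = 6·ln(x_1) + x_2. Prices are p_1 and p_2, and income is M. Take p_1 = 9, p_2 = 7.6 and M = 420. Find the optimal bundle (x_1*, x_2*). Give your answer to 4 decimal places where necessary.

MU_x_1 = 6/x_1, MU_x_2 = 1. Tangency: 6/x_1 = p_1/p_2.
So x_1*(p_1,p_2) = 6·p_2/p_1, independent of income; and x_2* = (M − 6·p_2)/p_2.
At the given prices: x_1* = 6·7.6/9 = 5.0667, and x_2* = 49.2632.

x_1* = 5.0667, x_2* = 49.2632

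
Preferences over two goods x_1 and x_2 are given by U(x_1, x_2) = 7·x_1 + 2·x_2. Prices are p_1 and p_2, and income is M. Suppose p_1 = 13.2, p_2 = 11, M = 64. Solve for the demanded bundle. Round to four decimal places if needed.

Perfect substitutes: compare marginal utility per dollar. 7/p_1 vs 2/p_2 → 0.5303 vs 0.1818.
x_1 gives more utility per dollar, so spend all income on x_1: x_1* = M/p_1, x_2* = 0.
Numerically: x_1* = 4.8485, x_2* = 0.

x_1* = 4.8485, x_2* = 0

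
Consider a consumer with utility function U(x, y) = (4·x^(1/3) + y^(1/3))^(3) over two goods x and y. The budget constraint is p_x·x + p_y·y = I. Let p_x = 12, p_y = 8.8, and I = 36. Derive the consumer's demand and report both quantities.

MRS = MU_x/MU_y = 4·(y/x)^(2/3). Set equal to p_x/p_y.
Hence y/x = ((1/4)·p_x/p_y)^(1/(2/3)), i.e. raised to the 1.5 power.
Substitute y = (y/x)·x into the budget: x* = I/(p_x + p_y·(y/x)).
Numerically y/x = 0.199048, so x* = 36/(12 + 8.8·0.199048) = 2.6179 and y* = 0.199048·2.6179 = 0.5211.

x* = 2.6179, y* = 0.5211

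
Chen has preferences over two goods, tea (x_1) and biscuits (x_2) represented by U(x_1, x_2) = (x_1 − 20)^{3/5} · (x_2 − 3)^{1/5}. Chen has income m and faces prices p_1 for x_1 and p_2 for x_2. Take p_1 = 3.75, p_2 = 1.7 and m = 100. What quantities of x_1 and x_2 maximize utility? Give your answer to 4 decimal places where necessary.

x_1* = 23.98, x_2* = 5.9265

MRS = 3·(x_2−3)/(x_1−20). Tangency with p_1/p_2 gives x_2−3 = (1/3)·(p_1/p_2)·(x_1−20).
Substituting into the budget: x_1* = 20 + 0.75·(m − 20·p_1 − 3·p_2)/p_1, and x_2* = 3 + 0.25·(…)/p_2.
Discretionary income = 100 − 20·3.75 − 3·1.7 = 19.9; x_1* = 20 + 0.75·19.9/3.75 = 23.98; x_2* = 3 + 0.25·19.9/1.7 = 5.9265.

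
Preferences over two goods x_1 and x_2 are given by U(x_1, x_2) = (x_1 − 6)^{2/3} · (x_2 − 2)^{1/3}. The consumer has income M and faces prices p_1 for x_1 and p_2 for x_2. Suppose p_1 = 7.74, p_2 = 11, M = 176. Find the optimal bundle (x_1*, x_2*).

x_1* = 15.2644, x_2* = 5.2594

Let x_1' = x_1−6, x_2' = x_2−2. MRS = 2·x_2'/x_1' = p_1/p_2.
Substituting into the budget: x_1* = 6 + 2/3·(M − 6·p_1 − 2·p_2)/p_1, and x_2* = 2 + 1/3·(…)/p_2.
Discretionary income = 176 − 6·7.74 − 2·11 = 107.56; x_1* = 6 + 2/3·107.56/7.74 = 15.2644; x_2* = 2 + 1/3·107.56/11 = 5.2594.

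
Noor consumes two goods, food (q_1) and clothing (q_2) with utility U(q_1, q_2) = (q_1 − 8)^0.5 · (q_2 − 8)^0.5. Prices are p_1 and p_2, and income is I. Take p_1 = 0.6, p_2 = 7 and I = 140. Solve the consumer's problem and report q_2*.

q_2* = 13.6571

Discretionary income = 140 − 8·0.6 − 8·7 = 79.2; q_2* = 8 + 0.5·79.2/7 = 13.6571.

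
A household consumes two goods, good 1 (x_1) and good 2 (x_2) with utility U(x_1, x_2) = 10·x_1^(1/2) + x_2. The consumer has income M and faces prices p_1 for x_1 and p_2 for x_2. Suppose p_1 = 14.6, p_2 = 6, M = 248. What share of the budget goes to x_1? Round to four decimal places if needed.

Set MRS = p_1/p_2: 5·x_1^(−1/2) = p_1/p_2.
Solve: √x_1 = 5·p_2/p_1, so x_1*(p_1,p_2) = (5·p_2/p_1)², and x_2* = (M − p_1·x_1*)/p_2.
Plugging in: x_1* = (5·6/14.6)² = 4.2222, x_2* = 31.0594.
Expenditure on x_1: 14.6·4.2222 = 61.6438; share = 0.2486.

share on x_1 = 0.2486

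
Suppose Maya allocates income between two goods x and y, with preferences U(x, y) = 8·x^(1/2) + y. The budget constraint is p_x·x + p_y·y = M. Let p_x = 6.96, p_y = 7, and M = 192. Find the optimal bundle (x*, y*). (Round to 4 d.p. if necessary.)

x* = 16.1844, y* = 11.3366

MU_x = 4/√x, MU_y = 1. Tangency: 4/√x = p_x/p_y.
Solve: √x = 4·p_y/p_x, so x*(p_x,p_y) = (4·p_y/p_x)², and y* = (M − p_x·x*)/p_y.
Plugging in: x* = (4·7/6.96)² = 16.1844, y* = 11.3366.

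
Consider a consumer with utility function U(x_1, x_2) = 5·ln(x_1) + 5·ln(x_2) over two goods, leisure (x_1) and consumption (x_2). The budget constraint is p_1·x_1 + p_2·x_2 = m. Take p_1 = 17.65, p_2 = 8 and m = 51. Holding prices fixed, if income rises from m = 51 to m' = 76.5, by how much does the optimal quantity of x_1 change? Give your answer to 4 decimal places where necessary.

Δx_1* = 0.7224

MU_x_1/MU_x_2 = (5·x_2)/(5·x_1); tangency sets this equal to p_1/p_2.
Rearranging, p_2·x_2 = p_1·x_1. Substituting into the budget gives p_1·x_1·(1 + 1) = m.
Demand: x_1*(p_1,p_2,m) = 0.5·m/p_1 and x_2* = 0.5·m/p_2.
At p_1=17.65, p_2=8, m=51: x_1* = 0.5·51/17.65 = 1.4448.
At m' = 76.5: x_1* = 2.1671. Change: 2.1671 − 1.4448 = 0.7224.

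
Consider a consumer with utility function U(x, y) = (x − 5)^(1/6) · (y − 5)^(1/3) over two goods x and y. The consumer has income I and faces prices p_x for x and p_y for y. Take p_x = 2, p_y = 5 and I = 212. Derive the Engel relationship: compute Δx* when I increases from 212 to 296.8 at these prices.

Δx* = 14.1333

This is Cobb-Douglas in (x−5, y−5): tangency gives 1/6·p_y·(y−5) = 1/3·p_x·(x−5).
After buying the subsistence bundle (5, 5), a share 1/3 of the remaining income goes to x: x* = 5 + 1/3·(I − 5p_x − 5p_y)/p_x.
Discretionary income = 212 − 5·2 − 5·5 = 177; x* = 5 + 1/3·177/2 = 34.5.
At I' = 296.8: x* = 48.6333. Change: 48.6333 − 34.5 = 14.1333.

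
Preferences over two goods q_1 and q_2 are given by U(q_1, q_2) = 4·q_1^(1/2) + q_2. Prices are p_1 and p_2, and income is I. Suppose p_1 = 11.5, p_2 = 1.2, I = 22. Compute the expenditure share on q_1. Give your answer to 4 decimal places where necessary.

Thus q_1* = (2·p_2/p_1)² — independent of I — with the rest of income spent on q_2.
Plugging in: q_1* = (2·1.2/11.5)² = 0.0436, q_2* = 17.9159.
Expenditure on q_1: 11.5·0.0436 = 0.5009; share = 0.0228.

share on q_1 = 0.0228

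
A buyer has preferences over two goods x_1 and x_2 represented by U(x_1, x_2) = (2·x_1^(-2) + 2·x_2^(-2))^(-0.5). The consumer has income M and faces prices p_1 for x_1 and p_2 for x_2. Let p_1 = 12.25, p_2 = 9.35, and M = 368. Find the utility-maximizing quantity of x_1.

From the CES first-order condition, (x_2/x_1)^(3) = p_1/p_2.
Hence x_2/x_1 = (p_1/p_2)^(1/(3)), i.e. raised to the 1/3 power.
Substitute x_2 = (x_2/x_1)·x_1 into the budget: x_1* = M/(p_1 + p_2·(x_2/x_1)).
Numerically x_2/x_1 = 1.094229, so x_1* = 368/(12.25 + 9.35·1.094229) = 16.3693.

x_1* = 16.3693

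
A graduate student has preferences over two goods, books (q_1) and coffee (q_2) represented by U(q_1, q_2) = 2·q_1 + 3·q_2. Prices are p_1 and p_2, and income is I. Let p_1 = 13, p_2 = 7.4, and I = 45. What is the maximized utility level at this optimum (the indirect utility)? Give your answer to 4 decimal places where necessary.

Perfect substitutes: compare marginal utility per dollar. 2/p_1 vs 3/p_2 → 0.1538 vs 0.4054.
q_2 gives more utility per dollar, so spend all income on q_2: q_2* = I/p_2, q_1* = 0.
Numerically: q_1* = 0, q_2* = 6.0811.
Utility at the optimum: U(0, 6.0811) = 18.2432.

V = 18.2432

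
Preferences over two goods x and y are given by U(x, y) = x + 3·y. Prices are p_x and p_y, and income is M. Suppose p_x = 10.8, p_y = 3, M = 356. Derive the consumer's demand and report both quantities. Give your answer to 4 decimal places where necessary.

Linear utility — the consumer picks whichever good has higher MU/price: 1/10.8 = 0.0926 vs 3/3 = 1.
y gives more utility per dollar, so spend all income on y: y* = M/p_y, x* = 0.
Numerically: x* = 0, y* = 118.6667.

x* = 0, y* = 118.6667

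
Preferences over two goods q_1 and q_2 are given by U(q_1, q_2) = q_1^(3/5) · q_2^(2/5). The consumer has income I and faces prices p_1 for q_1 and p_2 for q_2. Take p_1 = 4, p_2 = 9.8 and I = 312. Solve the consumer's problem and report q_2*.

Tangency: MRS = (3/2)·q_2/q_1 = p_1/p_2.
Rearranging, p_2·q_2 = (2/3)·p_1·q_1. Substituting into the budget gives p_1·q_1·(1 + (2/3)) = I.
Demand: q_1*(p_1,p_2,I) = 0.6·I/p_1 and q_2* = 0.4·I/p_2.
At p_1=4, p_2=9.8, I=312: q_2* = 0.4·312/9.8 = 12.7347.

q_2* = 12.7347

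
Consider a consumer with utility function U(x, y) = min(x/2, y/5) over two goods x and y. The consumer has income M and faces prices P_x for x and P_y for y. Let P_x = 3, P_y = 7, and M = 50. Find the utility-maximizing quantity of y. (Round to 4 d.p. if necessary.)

y* = 6.0976

Leontief preferences: the optimum is at the kink where x/2 = y/5, i.e. y = (5/2)·x.
Budget: P_x·x + P_y·(5/2)·x = M, so (2·P_x + 5·P_y)·x = 2·M.
Demand: x*(P_x,P_y,M) = 2·M/(2·P_x + 5·P_y), y* = 5·M/(2·P_x + 5·P_y).
Here 2·3 + 5·7 = 41, giving y* = 6.0976.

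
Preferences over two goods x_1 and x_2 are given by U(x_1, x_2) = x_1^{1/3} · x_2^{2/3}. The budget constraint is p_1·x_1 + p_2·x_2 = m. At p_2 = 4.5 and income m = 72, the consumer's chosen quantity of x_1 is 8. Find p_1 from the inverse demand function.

MU_x_1/MU_x_2 = (1/3·x_2)/(2/3·x_1); tangency sets this equal to p_1/p_2.
Rearranging, p_2·x_2 = 2·p_1·x_1. Substituting into the budget gives p_1·x_1·(1 + 2) = m.
Demand: x_1*(p_1,p_2,m) = 1/3·m/p_1 and x_2* = 2/3·m/p_2.
Set x_1* = 8 in the demand function and solve for p_1: p_1 = 3.

p_1 = 3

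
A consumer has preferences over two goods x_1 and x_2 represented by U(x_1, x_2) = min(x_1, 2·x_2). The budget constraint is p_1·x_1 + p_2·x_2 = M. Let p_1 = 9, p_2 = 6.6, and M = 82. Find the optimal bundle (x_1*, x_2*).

With perfect complements, no substitution: consume in ratio x_1:x_2 = 2:1.
Budget: p_1·x_1 + p_2·(1/2)·x_1 = M, so (2·p_1 + p_2)·x_1 = 2·M.
Demand: x_1*(p_1,p_2,M) = 2·M/(2·p_1 + p_2), x_2* = M/(2·p_1 + p_2).
Here 2·9 + 6.6 = 24.6, giving x_1* = 6.6667 and x_2* = 3.3333.

x_1* = 6.6667, x_2* = 3.3333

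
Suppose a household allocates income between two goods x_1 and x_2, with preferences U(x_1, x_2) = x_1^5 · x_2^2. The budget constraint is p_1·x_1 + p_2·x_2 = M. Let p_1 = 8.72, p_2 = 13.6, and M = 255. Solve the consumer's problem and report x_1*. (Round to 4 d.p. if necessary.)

The MRS is (5/2)·x_2/x_1. Set MRS = p_1/p_2.
So 5·p_2·x_2 = 2·p_1·x_1; combined with the budget, a share 5/7 of income goes to x_1.
Demand: x_1*(p_1,p_2,M) = 5/7·M/p_1 and x_2* = 2/7·M/p_2.
At p_1=8.72, p_2=13.6, M=255: x_1* = 5/7·255/8.72 = 20.8879.

x_1* = 20.8879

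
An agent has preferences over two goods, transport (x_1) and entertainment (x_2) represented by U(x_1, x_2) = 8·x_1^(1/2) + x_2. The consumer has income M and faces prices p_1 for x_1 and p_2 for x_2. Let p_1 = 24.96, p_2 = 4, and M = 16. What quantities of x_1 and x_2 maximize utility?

Utility is quasi-linear in x_2; the FOC for x_1 is 4/√x_1 = p_1/p_2.
Solve: √x_1 = 4·p_2/p_1, so x_1*(p_1,p_2) = (4·p_2/p_1)², and x_2* = (M − p_1·x_1*)/p_2.
Plugging in: x_1* = (4·4/24.96)² = 0.4109, x_2* = 1.4359.

x_1* = 0.4109, x_2* = 1.4359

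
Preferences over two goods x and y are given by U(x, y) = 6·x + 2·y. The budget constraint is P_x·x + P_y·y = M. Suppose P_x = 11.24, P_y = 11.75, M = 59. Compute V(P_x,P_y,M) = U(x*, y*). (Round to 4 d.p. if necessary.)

Linear utility — the consumer picks whichever good has higher MU/price: 6/11.24 = 0.5338 vs 2/11.75 = 0.1702.
x gives more utility per dollar, so spend all income on x: x* = M/P_x, y* = 0.
Numerically: x* = 5.2491, y* = 0.
Utility at the optimum: U(5.2491, 0) = 31.4947.

V = 31.4947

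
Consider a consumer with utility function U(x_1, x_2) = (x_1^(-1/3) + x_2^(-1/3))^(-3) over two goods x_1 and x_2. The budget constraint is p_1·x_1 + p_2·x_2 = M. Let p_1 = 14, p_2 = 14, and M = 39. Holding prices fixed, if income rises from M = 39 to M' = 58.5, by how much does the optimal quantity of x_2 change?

Δx_2* = 0.6964

From the CES first-order condition, (x_2/x_1)^(4/3) = p_1/p_2.
Solve for the ratio: x_2/x_1 = [p_1/p_2]^(0.75).
Substitute x_2 = (x_2/x_1)·x_1 into the budget: x_1* = M/(p_1 + p_2·(x_2/x_1)).
Numerically x_2/x_1 = 1, so x_1* = 39/(14 + 14·1) = 1.3929 and x_2* = 1·1.3929 = 1.3929.
At M' = 58.5: x_2* = 2.0893. Change: 2.0893 − 1.3929 = 0.6964.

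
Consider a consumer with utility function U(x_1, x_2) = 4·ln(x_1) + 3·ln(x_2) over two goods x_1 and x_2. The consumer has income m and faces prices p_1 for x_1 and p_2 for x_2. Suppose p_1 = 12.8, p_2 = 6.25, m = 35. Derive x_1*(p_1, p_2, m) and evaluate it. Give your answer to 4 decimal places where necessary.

x_1* = 1.5625

Tangency: MRS = (4/3)·x_2/x_1 = p_1/p_2.
So 4·p_2·x_2 = 3·p_1·x_1; combined with the budget, a share 4/7 of income goes to x_1.
Demand: x_1*(p_1,p_2,m) = 4/7·m/p_1 and x_2* = 3/7·m/p_2.
At p_1=12.8, p_2=6.25, m=35: x_1* = 4/7·35/12.8 = 1.5625.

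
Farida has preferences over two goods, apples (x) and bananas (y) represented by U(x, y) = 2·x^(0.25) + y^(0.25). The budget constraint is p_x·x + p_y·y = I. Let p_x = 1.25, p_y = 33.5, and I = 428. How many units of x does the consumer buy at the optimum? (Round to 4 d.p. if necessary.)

Numerically y/x = 0.004948, so x* = 428/(1.25 + 33.5·0.004948) = 302.3101.

x* = 302.3101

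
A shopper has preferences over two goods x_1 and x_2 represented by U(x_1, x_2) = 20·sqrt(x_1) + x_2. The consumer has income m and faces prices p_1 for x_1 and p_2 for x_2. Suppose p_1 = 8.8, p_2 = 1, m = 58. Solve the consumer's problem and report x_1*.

x_1* = 1.2913

Utility is quasi-linear in x_2; the FOC for x_1 is 10/√x_1 = p_1/p_2.
Solve: √x_1 = 10·p_2/p_1, so x_1*(p_1,p_2) = (10·p_2/p_1)², and x_2* = (m − p_1·x_1*)/p_2.
Plugging in: x_1* = (10·1/8.8)² = 1.2913.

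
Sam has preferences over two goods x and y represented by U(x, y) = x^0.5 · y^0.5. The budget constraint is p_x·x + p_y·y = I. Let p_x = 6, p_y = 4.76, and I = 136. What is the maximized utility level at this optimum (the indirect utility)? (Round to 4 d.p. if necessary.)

V = 12.7242

The MRS is y/x. Set MRS = p_x/p_y.
So 0.5·p_y·y = 0.5·p_x·x; combined with the budget, a share 0.5 of income goes to x.
Demand: x*(p_x,p_y,I) = 0.5·I/p_x and y* = 0.5·I/p_y.
At p_x=6, p_y=4.76, I=136: x* = 0.5·136/6 = 11.3333, y* = 14.2857.
Utility at the optimum: U(11.3333, 14.2857) = 12.7242.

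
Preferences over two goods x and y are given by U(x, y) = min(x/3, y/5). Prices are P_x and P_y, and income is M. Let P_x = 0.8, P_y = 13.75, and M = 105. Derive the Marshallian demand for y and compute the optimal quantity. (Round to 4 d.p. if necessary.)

With perfect complements, no substitution: consume in ratio x:y = 3:5.
Budget: P_x·x + P_y·(5/3)·x = M, so (3·P_x + 5·P_y)·x = 3·M.
Demand: x*(P_x,P_y,M) = 3·M/(3·P_x + 5·P_y), y* = 5·M/(3·P_x + 5·P_y).
Here 3·0.8 + 5·13.75 = 71.15, giving y* = 7.3788.

y* = 7.3788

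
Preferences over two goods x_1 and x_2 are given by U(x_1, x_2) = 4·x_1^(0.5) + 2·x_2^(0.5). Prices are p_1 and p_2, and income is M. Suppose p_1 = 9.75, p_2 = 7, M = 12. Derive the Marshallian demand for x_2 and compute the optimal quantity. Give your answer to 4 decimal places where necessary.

MU_x_1 ∝ 4·x_1^(-0.5), MU_x_2 ∝ 2·x_2^(-0.5), so MRS = 2·(x_2/x_1)^(0.5) = p_1/p_2.
Hence x_2/x_1 = ((1/2)·p_1/p_2)^(1/(0.5)), i.e. raised to the 2 power.
With the ratio pinned down, the budget gives x_1* = M/(p_1 + p_2·(x_2/x_1)) and x_2* = (x_2/x_1)·x_1*.
Numerically x_2/x_1 = 0.485013, so x_1* = 12/(9.75 + 7·0.485013) = 0.9129 and x_2* = 0.485013·0.9129 = 0.4428.

x_2* = 0.4428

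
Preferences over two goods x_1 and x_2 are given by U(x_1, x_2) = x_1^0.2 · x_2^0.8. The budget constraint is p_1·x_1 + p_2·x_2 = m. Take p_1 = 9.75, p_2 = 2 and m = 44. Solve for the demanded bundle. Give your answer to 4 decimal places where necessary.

MU_x_1/MU_x_2 = (0.2·x_2)/(0.8·x_1); tangency sets this equal to p_1/p_2.
So 0.2·p_2·x_2 = 0.8·p_1·x_1; combined with the budget, a share 0.2 of income goes to x_1.
Demand: x_1*(p_1,p_2,m) = 0.2·m/p_1 and x_2* = 0.8·m/p_2.
At p_1=9.75, p_2=2, m=44: x_1* = 0.2·44/9.75 = 0.9026, x_2* = 17.6.

x_1* = 0.9026, x_2* = 17.6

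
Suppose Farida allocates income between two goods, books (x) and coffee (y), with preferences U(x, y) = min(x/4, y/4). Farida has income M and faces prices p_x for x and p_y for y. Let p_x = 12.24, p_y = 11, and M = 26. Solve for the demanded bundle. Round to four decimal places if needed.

x* = 1.1188, y* = 1.1188

Leontief preferences: the optimum is at the kink where x/4 = y/4, i.e. y = x.
Budget: p_x·x + p_y·x = M, so (4·p_x + 4·p_y)·x = 4·M.
Demand: x*(p_x,p_y,M) = 4·M/(4·p_x + 4·p_y), y* = 4·M/(4·p_x + 4·p_y).
Here 4·12.24 + 4·11 = 92.96, giving x* = 1.1188 and y* = 1.1188.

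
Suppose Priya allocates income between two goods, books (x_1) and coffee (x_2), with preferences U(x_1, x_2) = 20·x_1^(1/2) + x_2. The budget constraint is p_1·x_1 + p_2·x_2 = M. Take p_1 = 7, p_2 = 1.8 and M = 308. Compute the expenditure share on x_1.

Set MRS = p_1/p_2: 10·x_1^(−1/2) = p_1/p_2.
Thus x_1* = (10·p_2/p_1)² — independent of M — with the rest of income spent on x_2.
Plugging in: x_1* = (10·1.8/7)² = 6.6122, x_2* = 145.3968.
Expenditure on x_1: 7·6.6122 = 46.2857; share = 0.1503.

share on x_1 = 0.1503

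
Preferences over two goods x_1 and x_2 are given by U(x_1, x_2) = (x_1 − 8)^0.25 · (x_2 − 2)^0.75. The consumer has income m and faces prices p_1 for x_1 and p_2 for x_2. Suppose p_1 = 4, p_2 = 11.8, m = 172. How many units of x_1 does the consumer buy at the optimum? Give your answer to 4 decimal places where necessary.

x_1* = 15.275

Let x_1' = x_1−8, x_2' = x_2−2. MRS = (1/3)·x_2'/x_1' = p_1/p_2.
Substituting into the budget: x_1* = 8 + 0.25·(m − 8·p_1 − 2·p_2)/p_1, and x_2* = 2 + 0.75·(…)/p_2.
Discretionary income = 172 − 8·4 − 2·11.8 = 116.4; x_1* = 8 + 0.25·116.4/4 = 15.275.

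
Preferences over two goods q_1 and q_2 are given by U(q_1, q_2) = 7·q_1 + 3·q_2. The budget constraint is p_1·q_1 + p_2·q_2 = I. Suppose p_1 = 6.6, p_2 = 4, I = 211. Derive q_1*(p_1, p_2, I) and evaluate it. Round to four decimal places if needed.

q_1 gives more utility per dollar, so spend all income on q_1: q_1* = I/p_1, q_2* = 0.
Numerically: q_1* = 31.9697, q_2* = 0.

q_1* = 31.9697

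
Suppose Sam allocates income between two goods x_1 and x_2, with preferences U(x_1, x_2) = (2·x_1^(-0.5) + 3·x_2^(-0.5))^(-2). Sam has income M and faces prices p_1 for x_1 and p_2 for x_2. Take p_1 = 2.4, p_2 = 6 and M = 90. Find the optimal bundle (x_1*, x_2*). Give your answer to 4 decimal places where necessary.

From the CES first-order condition, (2/3)·(x_2/x_1)^(1.5) = p_1/p_2.
Hence x_2/x_1 = ((3/2)·p_1/p_2)^(1/(1.5)), i.e. raised to the 2/3 power.
Substitute x_2 = (x_2/x_1)·x_1 into the budget: x_1* = M/(p_1 + p_2·(x_2/x_1)).
Numerically x_2/x_1 = 0.711379, so x_1* = 90/(2.4 + 6·0.711379) = 13.4968 and x_2* = 0.711379·13.4968 = 9.6013.

x_1* = 13.4968, x_2* = 9.6013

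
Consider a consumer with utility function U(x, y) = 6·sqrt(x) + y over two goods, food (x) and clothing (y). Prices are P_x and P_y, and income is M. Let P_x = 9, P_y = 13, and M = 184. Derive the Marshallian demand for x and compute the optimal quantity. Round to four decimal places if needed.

x* = 18.7778

MU_x = 3/√x, MU_y = 1. Tangency: 3/√x = P_x/P_y.
Solve: √x = 3·P_y/P_x, so x*(P_x,P_y) = (3·P_y/P_x)², and y* = (M − P_x·x*)/P_y.
Plugging in: x* = (3·13/9)² = 18.7778.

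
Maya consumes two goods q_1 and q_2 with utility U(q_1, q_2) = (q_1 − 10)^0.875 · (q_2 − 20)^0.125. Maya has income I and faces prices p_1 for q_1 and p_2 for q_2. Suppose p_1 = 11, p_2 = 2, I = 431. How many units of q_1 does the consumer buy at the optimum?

q_1* = 32.3523

This is Cobb-Douglas in (q_1−10, q_2−20): tangency gives 0.875·p_2·(q_2−20) = 0.125·p_1·(q_1−10).
After buying the subsistence bundle (10, 20), a share 0.875 of the remaining income goes to q_1: q_1* = 10 + 0.875·(I − 10p_1 − 20p_2)/p_1.
Discretionary income = 431 − 10·11 − 20·2 = 281; q_1* = 10 + 0.875·281/11 = 32.3523.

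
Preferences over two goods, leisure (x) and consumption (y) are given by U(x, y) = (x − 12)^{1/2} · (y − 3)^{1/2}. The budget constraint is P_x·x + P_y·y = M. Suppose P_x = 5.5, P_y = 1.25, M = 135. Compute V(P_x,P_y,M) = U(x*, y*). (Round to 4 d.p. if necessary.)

V = 12.4427

MRS = (y−3)/(x−12). Tangency with P_x/P_y gives y−3 = (P_x/P_y)·(x−12).
After buying the subsistence bundle (12, 3), a share 0.5 of the remaining income goes to x: x* = 12 + 0.5·(M − 12P_x − 3P_y)/P_x.
Discretionary income = 135 − 12·5.5 − 3·1.25 = 65.25; x* = 12 + 0.5·65.25/5.5 = 17.9318; y* = 3 + 0.5·65.25/1.25 = 29.1.
Utility at the optimum: U(17.9318, 29.1) = 12.4427.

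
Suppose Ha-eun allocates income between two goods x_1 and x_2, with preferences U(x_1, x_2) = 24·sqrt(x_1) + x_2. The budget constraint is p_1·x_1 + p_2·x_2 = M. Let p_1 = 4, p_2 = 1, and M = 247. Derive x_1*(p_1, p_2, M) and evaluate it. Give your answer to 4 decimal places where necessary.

x_1* = 9

MU_x_1 = 12/√x_1, MU_x_2 = 1. Tangency: 12/√x_1 = p_1/p_2.
Thus x_1* = (12·p_2/p_1)² — independent of M — with the rest of income spent on x_2.
Plugging in: x_1* = (12·1/4)² = 9.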